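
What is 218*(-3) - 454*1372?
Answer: -623542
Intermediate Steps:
218*(-3) - 454*1372 = -654 - 622888 = -623542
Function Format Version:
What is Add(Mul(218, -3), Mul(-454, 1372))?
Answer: -623542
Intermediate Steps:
Add(Mul(218, -3), Mul(-454, 1372)) = Add(-654, -622888) = -623542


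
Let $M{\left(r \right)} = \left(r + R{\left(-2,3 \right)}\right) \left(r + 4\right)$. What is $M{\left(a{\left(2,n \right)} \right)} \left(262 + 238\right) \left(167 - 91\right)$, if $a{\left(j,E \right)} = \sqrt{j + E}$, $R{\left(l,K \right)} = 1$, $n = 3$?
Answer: $342000 + 190000 \sqrt{5} \approx 7.6685 \cdot 10^{5}$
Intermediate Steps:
$a{\left(j,E \right)} = \sqrt{E + j}$
$M{\left(r \right)} = \left(1 + r\right) \left(4 + r\right)$ ($M{\left(r \right)} = \left(r + 1\right) \left(r + 4\right) = \left(1 + r\right) \left(4 + r\right)$)
$M{\left(a{\left(2,n \right)} \right)} \left(262 + 238\right) \left(167 - 91\right) = \left(4 + \left(\sqrt{3 + 2}\right)^{2} + 5 \sqrt{3 + 2}\right) \left(262 + 238\right) \left(167 - 91\right) = \left(4 + \left(\sqrt{5}\right)^{2} + 5 \sqrt{5}\right) 500 \cdot 76 = \left(4 + 5 + 5 \sqrt{5}\right) 38000 = \left(9 + 5 \sqrt{5}\right) 38000 = 342000 + 190000 \sqrt{5}$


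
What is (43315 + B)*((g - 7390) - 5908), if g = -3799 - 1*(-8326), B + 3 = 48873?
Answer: -808554635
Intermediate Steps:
B = 48870 (B = -3 + 48873 = 48870)
g = 4527 (g = -3799 + 8326 = 4527)
(43315 + B)*((g - 7390) - 5908) = (43315 + 48870)*((4527 - 7390) - 5908) = 92185*(-2863 - 5908) = 92185*(-8771) = -808554635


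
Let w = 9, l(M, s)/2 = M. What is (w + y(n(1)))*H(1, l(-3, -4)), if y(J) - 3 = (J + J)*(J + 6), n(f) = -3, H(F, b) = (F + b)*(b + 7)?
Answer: 30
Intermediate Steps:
l(M, s) = 2*M
H(F, b) = (7 + b)*(F + b) (H(F, b) = (F + b)*(7 + b) = (7 + b)*(F + b))
y(J) = 3 + 2*J*(6 + J) (y(J) = 3 + (J + J)*(J + 6) = 3 + (2*J)*(6 + J) = 3 + 2*J*(6 + J))
(w + y(n(1)))*H(1, l(-3, -4)) = (9 + (3 + 2*(-3)² + 12*(-3)))*((2*(-3))² + 7*1 + 7*(2*(-3)) + 1*(2*(-3))) = (9 + (3 + 2*9 - 36))*((-6)² + 7 + 7*(-6) + 1*(-6)) = (9 + (3 + 18 - 36))*(36 + 7 - 42 - 6) = (9 - 15)*(-5) = -6*(-5) = 30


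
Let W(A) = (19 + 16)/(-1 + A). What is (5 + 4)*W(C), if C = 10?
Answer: 35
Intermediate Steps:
W(A) = 35/(-1 + A)
(5 + 4)*W(C) = (5 + 4)*(35/(-1 + 10)) = 9*(35/9) = 35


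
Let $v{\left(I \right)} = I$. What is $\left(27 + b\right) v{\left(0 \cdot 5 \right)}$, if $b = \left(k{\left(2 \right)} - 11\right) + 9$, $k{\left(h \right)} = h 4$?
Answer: $0$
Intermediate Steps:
$k{\left(h \right)} = 4 h$
$b = 6$ ($b = \left(4 \cdot 2 - 11\right) + 9 = \left(8 - 11\right) + 9 = -3 + 9 = 6$)
$\left(27 + b\right) v{\left(0 \cdot 5 \right)} = \left(27 + 6\right) 0 \cdot 5 = 33 \cdot 0 = 0$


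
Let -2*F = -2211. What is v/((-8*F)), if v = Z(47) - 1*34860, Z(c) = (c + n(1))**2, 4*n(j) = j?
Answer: 174013/47168 ≈ 3.6892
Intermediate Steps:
F = 2211/2 (F = -1/2*(-2211) = 2211/2 ≈ 1105.5)
n(j) = j/4
Z(c) = (1/4 + c)**2 (Z(c) = (c + (1/4)*1)**2 = (c + 1/4)**2 = (1/4 + c)**2)
v = -522039/16 (v = (1 + 4*47)**2/16 - 1*34860 = (1 + 188)**2/16 - 34860 = (1/16)*189**2 - 34860 = (1/16)*35721 - 34860 = 35721/16 - 34860 = -522039/16 ≈ -32627.)
v/((-8*F)) = -522039/(16*((-8*2211/2))) = -522039/16/(-8844) = -522039/16*(-1/8844) = 174013/47168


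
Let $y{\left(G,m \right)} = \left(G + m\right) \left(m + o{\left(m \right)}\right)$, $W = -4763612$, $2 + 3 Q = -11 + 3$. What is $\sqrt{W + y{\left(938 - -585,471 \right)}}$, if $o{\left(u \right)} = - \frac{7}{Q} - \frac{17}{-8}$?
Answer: $\frac{i \sqrt{381601335}}{10} \approx 1953.5 i$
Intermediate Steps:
$Q = - \frac{10}{3}$ ($Q = - \frac{2}{3} + \frac{-11 + 3}{3} = - \frac{2}{3} + \frac{1}{3} \left(-8\right) = - \frac{2}{3} - \frac{8}{3} = - \frac{10}{3} \approx -3.3333$)
$o{\left(u \right)} = \frac{169}{40}$ ($o{\left(u \right)} = - \frac{7}{- \frac{10}{3}} - \frac{17}{-8} = \left(-7\right) \left(- \frac{3}{10}\right) - - \frac{17}{8} = \frac{21}{10} + \frac{17}{8} = \frac{169}{40}$)
$y{\left(G,m \right)} = \left(\frac{169}{40} + m\right) \left(G + m\right)$ ($y{\left(G,m \right)} = \left(G + m\right) \left(m + \frac{169}{40}\right) = \left(G + m\right) \left(\frac{169}{40} + m\right) = \left(\frac{169}{40} + m\right) \left(G + m\right)$)
$\sqrt{W + y{\left(938 - -585,471 \right)}} = \sqrt{-4763612 + \left(471^{2} + \frac{169 \left(938 - -585\right)}{40} + \frac{169}{40} \cdot 471 + \left(938 - -585\right) 471\right)} = \sqrt{-4763612 + \left(221841 + \frac{169 \left(938 + 585\right)}{40} + \frac{79599}{40} + \left(938 + 585\right) 471\right)} = \sqrt{-4763612 + \left(221841 + \frac{169}{40} \cdot 1523 + \frac{79599}{40} + 1523 \cdot 471\right)} = \sqrt{-4763612 + \left(221841 + \frac{257387}{40} + \frac{79599}{40} + 717333\right)} = \sqrt{-4763612 + \frac{18951973}{20}} = \sqrt{- \frac{76320267}{20}} = \frac{i \sqrt{381601335}}{10}$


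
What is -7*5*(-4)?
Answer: 140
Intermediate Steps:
-7*5*(-4) = -35*(-4) = 140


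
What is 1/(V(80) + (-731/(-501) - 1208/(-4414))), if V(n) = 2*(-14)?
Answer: -1105707/29043875 ≈ -0.038070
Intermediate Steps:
V(n) = -28
1/(V(80) + (-731/(-501) - 1208/(-4414))) = 1/(-28 + (-731/(-501) - 1208/(-4414))) = 1/(-28 + (-731*(-1/501) - 1208*(-1/4414))) = 1/(-28 + (731/501 + 604/2207)) = 1/(-28 + 1915921/1105707) = 1/(-29043875/1105707) = -1105707/29043875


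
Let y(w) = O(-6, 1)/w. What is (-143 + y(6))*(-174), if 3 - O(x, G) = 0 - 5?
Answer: 24650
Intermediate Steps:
O(x, G) = 8 (O(x, G) = 3 - (0 - 5) = 3 - 1*(-5) = 3 + 5 = 8)
y(w) = 8/w
(-143 + y(6))*(-174) = (-143 + 8/6)*(-174) = (-143 + 8*(⅙))*(-174) = (-143 + 4/3)*(-174) = -425/3*(-174) = 24650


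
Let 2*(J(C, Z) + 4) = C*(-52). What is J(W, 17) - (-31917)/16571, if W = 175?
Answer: -75432417/16571 ≈ -4552.1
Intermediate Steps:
J(C, Z) = -4 - 26*C (J(C, Z) = -4 + (C*(-52))/2 = -4 + (-52*C)/2 = -4 - 26*C)
J(W, 17) - (-31917)/16571 = (-4 - 26*175) - (-31917)/16571 = (-4 - 4550) - (-31917)/16571 = -4554 - 1*(-31917/16571) = -4554 + 31917/16571 = -75432417/16571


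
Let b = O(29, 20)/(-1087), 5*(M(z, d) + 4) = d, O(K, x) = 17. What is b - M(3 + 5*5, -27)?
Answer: 51004/5435 ≈ 9.3844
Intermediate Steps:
M(z, d) = -4 + d/5
b = -17/1087 (b = 17/(-1087) = 17*(-1/1087) = -17/1087 ≈ -0.015639)
b - M(3 + 5*5, -27) = -17/1087 - (-4 + (⅕)*(-27)) = -17/1087 - (-4 - 27/5) = -17/1087 - 1*(-47/5) = -17/1087 + 47/5 = 51004/5435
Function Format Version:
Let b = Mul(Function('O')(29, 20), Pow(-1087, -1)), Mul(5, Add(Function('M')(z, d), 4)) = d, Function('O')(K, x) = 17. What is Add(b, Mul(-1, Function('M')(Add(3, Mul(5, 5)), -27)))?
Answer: Rational(51004, 5435) ≈ 9.3844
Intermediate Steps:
Function('M')(z, d) = Add(-4, Mul(Rational(1, 5), d))
b = Rational(-17, 1087) (b = Mul(17, Pow(-1087, -1)) = Mul(17, Rational(-1, 1087)) = Rational(-17, 1087) ≈ -0.015639)
Add(b, Mul(-1, Function('M')(Add(3, Mul(5, 5)), -27))) = Add(Rational(-17, 1087), Mul(-1, Add(-4, Mul(Rational(1, 5), -27)))) = Add(Rational(-17, 1087), Mul(-1, Add(-4, Rational(-27, 5)))) = Add(Rational(-17, 1087), Mul(-1, Rational(-47, 5))) = Add(Rational(-17, 1087), Rational(47, 5)) = Rational(51004, 5435)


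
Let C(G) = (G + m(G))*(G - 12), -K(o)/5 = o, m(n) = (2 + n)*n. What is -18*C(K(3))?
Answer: 87480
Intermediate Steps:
m(n) = n*(2 + n)
K(o) = -5*o
C(G) = (-12 + G)*(G + G*(2 + G)) (C(G) = (G + G*(2 + G))*(G - 12) = (G + G*(2 + G))*(-12 + G) = (-12 + G)*(G + G*(2 + G)))
-18*C(K(3)) = -18*(-5*3)*(-36 + (-5*3)**2 - (-45)*3) = -(-270)*(-36 + (-15)**2 - 9*(-15)) = -(-270)*(-36 + 225 + 135) = -(-270)*324 = -18*(-4860) = 87480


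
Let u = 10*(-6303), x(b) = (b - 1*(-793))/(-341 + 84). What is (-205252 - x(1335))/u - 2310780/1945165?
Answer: 6517120028614/3150916373715 ≈ 2.0683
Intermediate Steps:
x(b) = -793/257 - b/257 (x(b) = (b + 793)/(-257) = (793 + b)*(-1/257) = -793/257 - b/257)
u = -63030
(-205252 - x(1335))/u - 2310780/1945165 = (-205252 - (-793/257 - 1/257*1335))/(-63030) - 2310780/1945165 = (-205252 - (-793/257 - 1335/257))*(-1/63030) - 2310780*1/1945165 = (-205252 - 1*(-2128/257))*(-1/63030) - 462156/389033 = (-205252 + 2128/257)*(-1/63030) - 462156/389033 = -52747636/257*(-1/63030) - 462156/389033 = 26373818/8099355 - 462156/389033 = 6517120028614/3150916373715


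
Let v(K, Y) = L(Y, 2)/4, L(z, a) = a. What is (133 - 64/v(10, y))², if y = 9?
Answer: 25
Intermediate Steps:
v(K, Y) = ½ (v(K, Y) = 2/4 = 2*(¼) = ½)
(133 - 64/v(10, y))² = (133 - 64/½)² = (133 - 64*2)² = (133 - 128)² = 5² = 25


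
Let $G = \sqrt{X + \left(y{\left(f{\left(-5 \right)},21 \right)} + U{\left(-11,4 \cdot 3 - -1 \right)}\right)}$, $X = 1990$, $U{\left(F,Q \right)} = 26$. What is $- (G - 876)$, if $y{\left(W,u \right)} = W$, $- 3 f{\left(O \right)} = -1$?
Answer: $876 - \frac{\sqrt{18147}}{3} \approx 831.1$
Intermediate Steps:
$f{\left(O \right)} = \frac{1}{3}$ ($f{\left(O \right)} = \left(- \frac{1}{3}\right) \left(-1\right) = \frac{1}{3}$)
$G = \frac{\sqrt{18147}}{3}$ ($G = \sqrt{1990 + \left(\frac{1}{3} + 26\right)} = \sqrt{1990 + \frac{79}{3}} = \sqrt{\frac{6049}{3}} = \frac{\sqrt{18147}}{3} \approx 44.904$)
$- (G - 876) = - (\frac{\sqrt{18147}}{3} - 876) = - (-876 + \frac{\sqrt{18147}}{3}) = 876 - \frac{\sqrt{18147}}{3}$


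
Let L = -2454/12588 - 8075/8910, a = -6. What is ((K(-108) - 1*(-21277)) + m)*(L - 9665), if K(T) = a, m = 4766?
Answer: -2376075738656/9441 ≈ -2.5168e+8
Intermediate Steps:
K(T) = -6
L = -1029277/934659 (L = -2454*1/12588 - 8075*1/8910 = -409/2098 - 1615/1782 = -1029277/934659 ≈ -1.1012)
((K(-108) - 1*(-21277)) + m)*(L - 9665) = ((-6 - 1*(-21277)) + 4766)*(-1029277/934659 - 9665) = ((-6 + 21277) + 4766)*(-9034508512/934659) = (21271 + 4766)*(-9034508512/934659) = 26037*(-9034508512/934659) = -2376075738656/9441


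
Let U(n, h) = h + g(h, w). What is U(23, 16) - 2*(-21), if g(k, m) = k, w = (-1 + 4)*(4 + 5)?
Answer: 74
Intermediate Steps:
w = 27 (w = 3*9 = 27)
U(n, h) = 2*h (U(n, h) = h + h = 2*h)
U(23, 16) - 2*(-21) = 2*16 - 2*(-21) = 32 + 42 = 74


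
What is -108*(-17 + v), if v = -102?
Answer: 12852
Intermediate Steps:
-108*(-17 + v) = -108*(-17 - 102) = -108*(-119) = 12852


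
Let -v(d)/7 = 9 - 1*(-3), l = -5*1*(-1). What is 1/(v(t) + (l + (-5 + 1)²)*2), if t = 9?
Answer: -1/42 ≈ -0.023810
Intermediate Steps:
l = 5 (l = -5*(-1) = 5)
v(d) = -84 (v(d) = -7*(9 - 1*(-3)) = -7*(9 + 3) = -7*12 = -84)
1/(v(t) + (l + (-5 + 1)²)*2) = 1/(-84 + (5 + (-5 + 1)²)*2) = 1/(-84 + (5 + (-4)²)*2) = 1/(-84 + (5 + 16)*2) = 1/(-84 + 21*2) = 1/(-84 + 42) = 1/(-42) = -1/42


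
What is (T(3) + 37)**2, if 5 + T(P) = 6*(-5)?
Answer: 4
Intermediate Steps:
T(P) = -35 (T(P) = -5 + 6*(-5) = -5 - 30 = -35)
(T(3) + 37)**2 = (-35 + 37)**2 = 2**2 = 4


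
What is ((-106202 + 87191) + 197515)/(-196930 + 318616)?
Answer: 89252/60843 ≈ 1.4669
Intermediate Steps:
((-106202 + 87191) + 197515)/(-196930 + 318616) = (-19011 + 197515)/121686 = 178504*(1/121686) = 89252/60843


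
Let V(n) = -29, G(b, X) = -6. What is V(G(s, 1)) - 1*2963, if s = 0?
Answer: -2992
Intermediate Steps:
V(G(s, 1)) - 1*2963 = -29 - 1*2963 = -29 - 2963 = -2992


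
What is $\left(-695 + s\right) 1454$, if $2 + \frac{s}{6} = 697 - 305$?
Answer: $2391830$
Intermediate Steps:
$s = 2340$ ($s = -12 + 6 \left(697 - 305\right) = -12 + 6 \cdot 392 = -12 + 2352 = 2340$)
$\left(-695 + s\right) 1454 = \left(-695 + 2340\right) 1454 = 1645 \cdot 1454 = 2391830$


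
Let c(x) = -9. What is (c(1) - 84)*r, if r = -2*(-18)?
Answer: -3348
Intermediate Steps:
r = 36
(c(1) - 84)*r = (-9 - 84)*36 = -93*36 = -3348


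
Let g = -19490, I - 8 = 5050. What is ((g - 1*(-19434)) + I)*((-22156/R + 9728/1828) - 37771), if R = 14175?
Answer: -1223765537575834/6477975 ≈ -1.8891e+8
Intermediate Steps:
I = 5058 (I = 8 + 5050 = 5058)
((g - 1*(-19434)) + I)*((-22156/R + 9728/1828) - 37771) = ((-19490 - 1*(-19434)) + 5058)*((-22156/14175 + 9728/1828) - 37771) = ((-19490 + 19434) + 5058)*((-22156*1/14175 + 9728*(1/1828)) - 37771) = (-56 + 5058)*((-22156/14175 + 2432/457) - 37771) = 5002*(24348308/6477975 - 37771) = 5002*(-244655245417/6477975) = -1223765537575834/6477975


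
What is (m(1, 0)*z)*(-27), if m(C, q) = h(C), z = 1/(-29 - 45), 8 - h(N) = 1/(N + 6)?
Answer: 1485/518 ≈ 2.8668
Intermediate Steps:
h(N) = 8 - 1/(6 + N) (h(N) = 8 - 1/(N + 6) = 8 - 1/(6 + N))
z = -1/74 (z = 1/(-74) = -1/74 ≈ -0.013514)
m(C, q) = (47 + 8*C)/(6 + C)
(m(1, 0)*z)*(-27) = (((47 + 8*1)/(6 + 1))*(-1/74))*(-27) = (((47 + 8)/7)*(-1/74))*(-27) = (((⅐)*55)*(-1/74))*(-27) = ((55/7)*(-1/74))*(-27) = -55/518*(-27) = 1485/518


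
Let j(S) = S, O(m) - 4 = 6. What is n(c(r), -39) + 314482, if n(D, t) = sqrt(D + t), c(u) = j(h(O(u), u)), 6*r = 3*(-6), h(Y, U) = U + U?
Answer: 314482 + 3*I*sqrt(5) ≈ 3.1448e+5 + 6.7082*I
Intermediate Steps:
O(m) = 10 (O(m) = 4 + 6 = 10)
h(Y, U) = 2*U
r = -3 (r = (3*(-6))/6 = (1/6)*(-18) = -3)
c(u) = 2*u
n(c(r), -39) + 314482 = sqrt(2*(-3) - 39) + 314482 = sqrt(-6 - 39) + 314482 = sqrt(-45) + 314482 = 3*I*sqrt(5) + 314482 = 314482 + 3*I*sqrt(5)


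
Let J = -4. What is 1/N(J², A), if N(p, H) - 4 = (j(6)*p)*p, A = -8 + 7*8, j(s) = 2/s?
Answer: 3/268 ≈ 0.011194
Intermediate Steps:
A = 48 (A = -8 + 56 = 48)
N(p, H) = 4 + p²/3 (N(p, H) = 4 + ((2/6)*p)*p = 4 + ((2*(⅙))*p)*p = 4 + (p/3)*p = 4 + p²/3)
1/N(J², A) = 1/(4 + ((-4)²)²/3) = 1/(4 + (⅓)*16²) = 1/(4 + (⅓)*256) = 1/(4 + 256/3) = 1/(268/3) = 3/268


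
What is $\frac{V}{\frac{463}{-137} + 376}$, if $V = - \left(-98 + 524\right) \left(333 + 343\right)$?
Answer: $- \frac{555672}{719} \approx -772.84$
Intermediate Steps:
$V = -287976$ ($V = - 426 \cdot 676 = \left(-1\right) 287976 = -287976$)
$\frac{V}{\frac{463}{-137} + 376} = - \frac{287976}{\frac{463}{-137} + 376} = - \frac{287976}{463 \left(- \frac{1}{137}\right) + 376} = - \frac{287976}{- \frac{463}{137} + 376} = - \frac{287976}{\frac{51049}{137}} = \left(-287976\right) \frac{137}{51049} = - \frac{555672}{719}$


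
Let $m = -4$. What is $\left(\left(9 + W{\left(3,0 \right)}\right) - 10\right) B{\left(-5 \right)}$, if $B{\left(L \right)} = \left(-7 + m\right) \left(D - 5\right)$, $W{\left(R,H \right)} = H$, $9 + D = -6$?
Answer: $-220$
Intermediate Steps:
$D = -15$ ($D = -9 - 6 = -15$)
$B{\left(L \right)} = 220$ ($B{\left(L \right)} = \left(-7 - 4\right) \left(-15 - 5\right) = \left(-11\right) \left(-20\right) = 220$)
$\left(\left(9 + W{\left(3,0 \right)}\right) - 10\right) B{\left(-5 \right)} = \left(\left(9 + 0\right) - 10\right) 220 = \left(9 - 10\right) 220 = \left(-1\right) 220 = -220$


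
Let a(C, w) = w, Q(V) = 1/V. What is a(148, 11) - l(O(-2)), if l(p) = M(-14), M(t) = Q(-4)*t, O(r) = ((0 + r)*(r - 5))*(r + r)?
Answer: 15/2 ≈ 7.5000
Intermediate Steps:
O(r) = 2*r²*(-5 + r) (O(r) = (r*(-5 + r))*(2*r) = 2*r²*(-5 + r))
M(t) = -t/4 (M(t) = t/(-4) = -t/4)
l(p) = 7/2 (l(p) = -¼*(-14) = 7/2)
a(148, 11) - l(O(-2)) = 11 - 1*7/2 = 11 - 7/2 = 15/2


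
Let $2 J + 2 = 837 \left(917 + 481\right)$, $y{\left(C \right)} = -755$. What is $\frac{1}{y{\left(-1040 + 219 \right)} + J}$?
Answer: $\frac{1}{584307} \approx 1.7114 \cdot 10^{-6}$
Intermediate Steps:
$J = 585062$ ($J = -1 + \frac{837 \left(917 + 481\right)}{2} = -1 + \frac{837 \cdot 1398}{2} = -1 + \frac{1}{2} \cdot 1170126 = -1 + 585063 = 585062$)
$\frac{1}{y{\left(-1040 + 219 \right)} + J} = \frac{1}{-755 + 585062} = \frac{1}{584307}$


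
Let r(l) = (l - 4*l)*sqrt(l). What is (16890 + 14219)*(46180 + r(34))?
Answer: 1436613620 - 3173118*sqrt(34) ≈ 1.4181e+9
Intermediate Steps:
r(l) = -3*l**(3/2) (r(l) = (-3*l)*sqrt(l) = -3*l**(3/2))
(16890 + 14219)*(46180 + r(34)) = (16890 + 14219)*(46180 - 102*sqrt(34)) = 31109*(46180 - 102*sqrt(34)) = 1436613620 - 3173118*sqrt(34)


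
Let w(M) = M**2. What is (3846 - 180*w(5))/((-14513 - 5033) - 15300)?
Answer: 327/17423 ≈ 0.018768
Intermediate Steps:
(3846 - 180*w(5))/((-14513 - 5033) - 15300) = (3846 - 180*5**2)/((-14513 - 5033) - 15300) = (3846 - 180*25)/(-19546 - 15300) = (3846 - 4500)/(-34846) = -654*(-1/34846) = 327/17423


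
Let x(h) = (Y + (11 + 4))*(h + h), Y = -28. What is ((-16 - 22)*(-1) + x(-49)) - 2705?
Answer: -1393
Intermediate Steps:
x(h) = -26*h (x(h) = (-28 + (11 + 4))*(h + h) = (-28 + 15)*(2*h) = -26*h)
((-16 - 22)*(-1) + x(-49)) - 2705 = ((-16 - 22)*(-1) - 26*(-49)) - 2705 = (-38*(-1) + 1274) - 2705 = (38 + 1274) - 2705 = 1312 - 2705 = -1393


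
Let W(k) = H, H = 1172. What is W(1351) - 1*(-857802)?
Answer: 858974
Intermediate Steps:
W(k) = 1172
W(1351) - 1*(-857802) = 1172 - 1*(-857802) = 1172 + 857802 = 858974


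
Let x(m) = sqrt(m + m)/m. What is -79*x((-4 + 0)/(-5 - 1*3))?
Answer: -158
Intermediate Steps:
x(m) = sqrt(2)/sqrt(m) (x(m) = sqrt(2*m)/m = (sqrt(2)*sqrt(m))/m = sqrt(2)/sqrt(m))
-79*x((-4 + 0)/(-5 - 1*3)) = -79*sqrt(2)/sqrt((-4 + 0)/(-5 - 1*3)) = -79*sqrt(2)/sqrt(-4/(-5 - 3)) = -79*sqrt(2)/sqrt(-4/(-8)) = -79*sqrt(2)/sqrt(-4*(-1/8)) = -79*sqrt(2)/1/sqrt(2) = -79*sqrt(2)*sqrt(2) = -79*2 = -158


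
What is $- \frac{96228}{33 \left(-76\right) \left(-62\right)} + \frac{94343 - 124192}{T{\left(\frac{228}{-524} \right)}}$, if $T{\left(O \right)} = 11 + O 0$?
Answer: $- \frac{35170141}{12958} \approx -2714.2$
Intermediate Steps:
$T{\left(O \right)} = 11$ ($T{\left(O \right)} = 11 + 0 = 11$)
$- \frac{96228}{33 \left(-76\right) \left(-62\right)} + \frac{94343 - 124192}{T{\left(\frac{228}{-524} \right)}} = - \frac{96228}{33 \left(-76\right) \left(-62\right)} + \frac{94343 - 124192}{11} = - \frac{96228}{\left(-2508\right) \left(-62\right)} - \frac{29849}{11} = - \frac{96228}{155496} - \frac{29849}{11} = \left(-96228\right) \frac{1}{155496} - \frac{29849}{11} = - \frac{729}{1178} - \frac{29849}{11} = - \frac{35170141}{12958}$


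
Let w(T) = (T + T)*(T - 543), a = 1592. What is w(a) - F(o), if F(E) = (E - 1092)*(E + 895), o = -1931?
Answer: 208188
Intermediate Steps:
w(T) = 2*T*(-543 + T) (w(T) = (2*T)*(-543 + T) = 2*T*(-543 + T))
F(E) = (-1092 + E)*(895 + E)
w(a) - F(o) = 2*1592*(-543 + 1592) - (-977340 + (-1931)² - 197*(-1931)) = 2*1592*1049 - (-977340 + 3728761 + 380407) = 3340016 - 1*3131828 = 3340016 - 3131828 = 208188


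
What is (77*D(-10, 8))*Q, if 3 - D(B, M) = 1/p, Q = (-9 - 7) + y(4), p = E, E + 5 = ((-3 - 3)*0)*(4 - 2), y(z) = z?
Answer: -14784/5 ≈ -2956.8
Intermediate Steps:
E = -5 (E = -5 + ((-3 - 3)*0)*(4 - 2) = -5 - 6*0*2 = -5 + 0*2 = -5 + 0 = -5)
p = -5
Q = -12 (Q = (-9 - 7) + 4 = -16 + 4 = -12)
D(B, M) = 16/5 (D(B, M) = 3 - 1/(-5) = 3 - 1*(-⅕) = 3 + ⅕ = 16/5)
(77*D(-10, 8))*Q = (77*(16/5))*(-12) = (1232/5)*(-12) = -14784/5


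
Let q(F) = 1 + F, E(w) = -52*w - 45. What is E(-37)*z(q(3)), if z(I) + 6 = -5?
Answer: -20669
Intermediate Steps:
E(w) = -45 - 52*w
z(I) = -11 (z(I) = -6 - 5 = -11)
E(-37)*z(q(3)) = (-45 - 52*(-37))*(-11) = (-45 + 1924)*(-11) = 1879*(-11) = -20669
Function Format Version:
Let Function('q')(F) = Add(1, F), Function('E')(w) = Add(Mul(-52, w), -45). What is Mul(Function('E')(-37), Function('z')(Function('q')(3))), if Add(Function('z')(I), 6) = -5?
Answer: -20669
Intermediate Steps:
Function('E')(w) = Add(-45, Mul(-52, w))
Function('z')(I) = -11 (Function('z')(I) = Add(-6, -5) = -11)
Mul(Function('E')(-37), Function('z')(Function('q')(3))) = Mul(Add(-45, Mul(-52, -37)), -11) = Mul(Add(-45, 1924), -11) = Mul(1879, -11) = -20669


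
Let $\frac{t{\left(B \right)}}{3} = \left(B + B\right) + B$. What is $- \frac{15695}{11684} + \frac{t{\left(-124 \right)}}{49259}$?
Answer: $- \frac{25359979}{18565876} \approx -1.3659$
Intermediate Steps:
$t{\left(B \right)} = 9 B$ ($t{\left(B \right)} = 3 \left(\left(B + B\right) + B\right) = 3 \left(2 B + B\right) = 3 \cdot 3 B = 9 B$)
$- \frac{15695}{11684} + \frac{t{\left(-124 \right)}}{49259} = - \frac{15695}{11684} + \frac{9 \left(-124\right)}{49259} = \left(-15695\right) \frac{1}{11684} - \frac{36}{1589} = - \frac{15695}{11684} - \frac{36}{1589} = - \frac{25359979}{18565876}$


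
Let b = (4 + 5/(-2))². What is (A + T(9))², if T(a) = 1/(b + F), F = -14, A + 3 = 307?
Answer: 204032656/2209 ≈ 92364.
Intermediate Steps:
A = 304 (A = -3 + 307 = 304)
b = 9/4 (b = (4 + 5*(-½))² = (4 - 5/2)² = (3/2)² = 9/4 ≈ 2.2500)
T(a) = -4/47 (T(a) = 1/(9/4 - 14) = 1/(-47/4) = -4/47)
(A + T(9))² = (304 - 4/47)² = (14284/47)² = 204032656/2209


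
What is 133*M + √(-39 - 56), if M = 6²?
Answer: 4788 + I*√95 ≈ 4788.0 + 9.7468*I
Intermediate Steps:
M = 36
133*M + √(-39 - 56) = 133*36 + √(-39 - 56) = 4788 + √(-95) = 4788 + I*√95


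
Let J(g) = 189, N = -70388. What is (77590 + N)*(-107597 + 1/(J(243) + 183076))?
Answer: -142014539797208/183265 ≈ -7.7491e+8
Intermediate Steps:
(77590 + N)*(-107597 + 1/(J(243) + 183076)) = (77590 - 70388)*(-107597 + 1/(189 + 183076)) = 7202*(-107597 + 1/183265) = 7202*(-19718764204/183265) = -142014539797208/183265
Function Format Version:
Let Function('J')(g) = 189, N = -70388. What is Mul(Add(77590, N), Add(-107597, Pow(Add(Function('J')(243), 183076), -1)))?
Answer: Rational(-142014539797208, 183265) ≈ -7.7491e+8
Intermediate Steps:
Mul(Add(77590, N), Add(-107597, Pow(Add(Function('J')(243), 183076), -1))) = Mul(Add(77590, -70388), Add(-107597, Pow(Add(189, 183076), -1))) = Mul(7202, Add(-107597, Pow(183265, -1))) = Mul(7202, Add(-107597, Rational(1, 183265))) = Mul(7202, Rational(-19718764204, 183265)) = Rational(-142014539797208, 183265)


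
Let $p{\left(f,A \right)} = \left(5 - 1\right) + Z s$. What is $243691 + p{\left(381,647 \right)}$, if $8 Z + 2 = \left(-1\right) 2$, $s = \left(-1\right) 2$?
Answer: $243696$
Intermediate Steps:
$s = -2$
$Z = - \frac{1}{2}$ ($Z = - \frac{1}{4} + \frac{\left(-1\right) 2}{8} = - \frac{1}{4} + \frac{1}{8} \left(-2\right) = - \frac{1}{4} - \frac{1}{4} = - \frac{1}{2} \approx -0.5$)
$p{\left(f,A \right)} = 5$ ($p{\left(f,A \right)} = \left(5 - 1\right) - -1 = 4 + 1 = 5$)
$243691 + p{\left(381,647 \right)} = 243691 + 5 = 243696$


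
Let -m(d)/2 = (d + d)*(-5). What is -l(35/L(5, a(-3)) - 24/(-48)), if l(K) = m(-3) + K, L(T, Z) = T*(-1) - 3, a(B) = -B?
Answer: 511/8 ≈ 63.875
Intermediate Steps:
L(T, Z) = -3 - T (L(T, Z) = -T - 3 = -3 - T)
m(d) = 20*d (m(d) = -2*(d + d)*(-5) = -2*2*d*(-5) = -(-20)*d = 20*d)
l(K) = -60 + K (l(K) = 20*(-3) + K = -60 + K)
-l(35/L(5, a(-3)) - 24/(-48)) = -(-60 + (35/(-3 - 1*5) - 24/(-48))) = -(-60 + (35/(-3 - 5) - 24*(-1/48))) = -(-60 + (35/(-8) + ½)) = -(-60 + (35*(-⅛) + ½)) = -(-60 + (-35/8 + ½)) = -(-60 - 31/8) = -1*(-511/8) = 511/8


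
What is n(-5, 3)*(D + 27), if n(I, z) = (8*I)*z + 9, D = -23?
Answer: -444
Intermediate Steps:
n(I, z) = 9 + 8*I*z (n(I, z) = 8*I*z + 9 = 9 + 8*I*z)
n(-5, 3)*(D + 27) = (9 + 8*(-5)*3)*(-23 + 27) = (9 - 120)*4 = -111*4 = -444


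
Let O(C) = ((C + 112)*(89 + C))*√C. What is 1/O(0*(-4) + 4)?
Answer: 1/21576 ≈ 4.6348e-5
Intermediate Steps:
O(C) = √C*(89 + C)*(112 + C) (O(C) = ((112 + C)*(89 + C))*√C = ((89 + C)*(112 + C))*√C = √C*(89 + C)*(112 + C))
1/O(0*(-4) + 4) = 1/(√(0*(-4) + 4)*(9968 + (0*(-4) + 4)² + 201*(0*(-4) + 4))) = 1/(√(0 + 4)*(9968 + (0 + 4)² + 201*(0 + 4))) = 1/(√4*(9968 + 4² + 201*4)) = 1/(2*(9968 + 16 + 804)) = 1/(2*10788) = 1/21576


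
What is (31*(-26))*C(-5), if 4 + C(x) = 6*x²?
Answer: -117676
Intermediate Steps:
C(x) = -4 + 6*x²
(31*(-26))*C(-5) = (31*(-26))*(-4 + 6*(-5)²) = -806*(-4 + 6*25) = -806*(-4 + 150) = -806*146 = -117676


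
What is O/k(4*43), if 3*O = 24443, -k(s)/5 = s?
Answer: -24443/2580 ≈ -9.4740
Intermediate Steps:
k(s) = -5*s
O = 24443/3 (O = (1/3)*24443 = 24443/3 ≈ 8147.7)
O/k(4*43) = 24443/(3*((-20*43))) = 24443/(3*((-5*172))) = (24443/3)/(-860) = (24443/3)*(-1/860) = -24443/2580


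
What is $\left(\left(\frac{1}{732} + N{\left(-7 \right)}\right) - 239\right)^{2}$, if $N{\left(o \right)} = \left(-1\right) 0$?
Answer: $\frac{30606452809}{535824} \approx 57120.0$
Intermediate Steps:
$N{\left(o \right)} = 0$
$\left(\left(\frac{1}{732} + N{\left(-7 \right)}\right) - 239\right)^{2} = \left(\left(\frac{1}{732} + 0\right) - 239\right)^{2} = \left(\frac{1}{732} - 239\right)^{2} = \left(- \frac{174947}{732}\right)^{2} = \frac{30606452809}{535824}$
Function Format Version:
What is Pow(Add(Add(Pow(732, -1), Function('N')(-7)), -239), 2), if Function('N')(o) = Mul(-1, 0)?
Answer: Rational(30606452809, 535824) ≈ 57120.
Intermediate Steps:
Function('N')(o) = 0
Pow(Add(Add(Pow(732, -1), Function('N')(-7)), -239), 2) = Pow(Add(Add(Pow(732, -1), 0), -239), 2) = Pow(Add(Add(Rational(1, 732), 0), -239), 2) = Pow(Add(Rational(1, 732), -239), 2) = Pow(Rational(-174947, 732), 2) = Rational(30606452809, 535824)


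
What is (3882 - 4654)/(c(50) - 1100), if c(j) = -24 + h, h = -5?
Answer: 772/1129 ≈ 0.68379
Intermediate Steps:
c(j) = -29 (c(j) = -24 - 5 = -29)
(3882 - 4654)/(c(50) - 1100) = (3882 - 4654)/(-29 - 1100) = -772/(-1129) = -772*(-1/1129) = 772/1129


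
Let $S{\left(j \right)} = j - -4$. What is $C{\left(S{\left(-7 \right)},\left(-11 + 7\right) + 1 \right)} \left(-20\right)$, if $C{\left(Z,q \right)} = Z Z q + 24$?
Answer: $60$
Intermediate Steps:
$S{\left(j \right)} = 4 + j$ ($S{\left(j \right)} = j + 4 = 4 + j$)
$C{\left(Z,q \right)} = 24 + q Z^{2}$ ($C{\left(Z,q \right)} = Z^{2} q + 24 = q Z^{2} + 24 = 24 + q Z^{2}$)
$C{\left(S{\left(-7 \right)},\left(-11 + 7\right) + 1 \right)} \left(-20\right) = \left(24 + \left(\left(-11 + 7\right) + 1\right) \left(4 - 7\right)^{2}\right) \left(-20\right) = \left(24 + \left(-4 + 1\right) \left(-3\right)^{2}\right) \left(-20\right) = \left(24 - 27\right) \left(-20\right) = \left(-3\right) \left(-20\right) = 60$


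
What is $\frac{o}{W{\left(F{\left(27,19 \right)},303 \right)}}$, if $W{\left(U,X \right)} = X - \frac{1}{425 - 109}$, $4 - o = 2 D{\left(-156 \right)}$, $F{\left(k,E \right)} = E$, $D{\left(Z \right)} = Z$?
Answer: $\frac{99856}{95747} \approx 1.0429$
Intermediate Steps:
$o = 316$ ($o = 4 - 2 \left(-156\right) = 4 - -312 = 4 + 312 = 316$)
$W{\left(U,X \right)} = - \frac{1}{316} + X$ ($W{\left(U,X \right)} = X - \frac{1}{316} = - \frac{1}{316} + X$)
$\frac{o}{W{\left(F{\left(27,19 \right)},303 \right)}} = \frac{316}{- \frac{1}{316} + 303} = \frac{316}{\frac{95747}{316}} = 316 \cdot \frac{316}{95747} = \frac{99856}{95747}$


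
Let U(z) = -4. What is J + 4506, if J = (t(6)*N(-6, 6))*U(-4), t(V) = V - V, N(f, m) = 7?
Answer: 4506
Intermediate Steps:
t(V) = 0
J = 0 (J = (0*7)*(-4) = 0*(-4) = 0)
J + 4506 = 0 + 4506 = 4506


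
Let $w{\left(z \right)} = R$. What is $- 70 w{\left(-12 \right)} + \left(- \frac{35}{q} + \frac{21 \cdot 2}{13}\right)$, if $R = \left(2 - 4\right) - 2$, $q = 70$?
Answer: $\frac{7351}{26} \approx 282.73$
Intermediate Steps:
$R = -4$ ($R = -2 - 2 = -4$)
$w{\left(z \right)} = -4$
$- 70 w{\left(-12 \right)} + \left(- \frac{35}{q} + \frac{21 \cdot 2}{13}\right) = \left(-70\right) \left(-4\right) - \left(\frac{1}{2} - \frac{21 \cdot 2}{13}\right) = 280 + \left(\left(-35\right) \frac{1}{70} + 42 \cdot \frac{1}{13}\right) = 280 + \left(- \frac{1}{2} + \frac{42}{13}\right) = 280 + \frac{71}{26} = \frac{7351}{26}$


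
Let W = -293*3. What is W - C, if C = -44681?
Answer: 43802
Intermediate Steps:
W = -879
W - C = -879 - 1*(-44681) = -879 + 44681 = 43802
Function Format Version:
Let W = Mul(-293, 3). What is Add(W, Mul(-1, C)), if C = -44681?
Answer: 43802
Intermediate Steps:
W = -879
Add(W, Mul(-1, C)) = Add(-879, Mul(-1, -44681)) = Add(-879, 44681) = 43802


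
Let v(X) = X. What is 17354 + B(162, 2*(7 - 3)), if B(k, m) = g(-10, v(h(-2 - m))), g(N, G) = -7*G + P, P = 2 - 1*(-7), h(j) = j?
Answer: 17433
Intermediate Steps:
P = 9 (P = 2 + 7 = 9)
g(N, G) = 9 - 7*G (g(N, G) = -7*G + 9 = 9 - 7*G)
B(k, m) = 23 + 7*m (B(k, m) = 9 - 7*(-2 - m) = 9 + (14 + 7*m) = 23 + 7*m)
17354 + B(162, 2*(7 - 3)) = 17354 + (23 + 7*(2*(7 - 3))) = 17354 + (23 + 7*(2*4)) = 17354 + (23 + 7*8) = 17354 + (23 + 56) = 17354 + 79 = 17433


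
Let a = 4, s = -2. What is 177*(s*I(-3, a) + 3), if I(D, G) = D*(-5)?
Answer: -4779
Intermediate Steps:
I(D, G) = -5*D
177*(s*I(-3, a) + 3) = 177*(-(-10)*(-3) + 3) = 177*(-2*15 + 3) = 177*(-30 + 3) = 177*(-27) = -4779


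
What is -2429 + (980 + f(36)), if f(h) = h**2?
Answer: -153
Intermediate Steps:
-2429 + (980 + f(36)) = -2429 + (980 + 36**2) = -2429 + (980 + 1296) = -2429 + 2276 = -153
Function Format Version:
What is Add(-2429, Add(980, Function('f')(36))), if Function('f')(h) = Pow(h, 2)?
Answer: -153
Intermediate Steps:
Add(-2429, Add(980, Function('f')(36))) = Add(-2429, Add(980, Pow(36, 2))) = Add(-2429, Add(980, 1296)) = Add(-2429, 2276) = -153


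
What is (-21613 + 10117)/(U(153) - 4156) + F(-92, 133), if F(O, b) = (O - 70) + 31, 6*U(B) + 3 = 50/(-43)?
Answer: -137521969/1072427 ≈ -128.23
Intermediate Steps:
U(B) = -179/258 (U(B) = -½ + (50/(-43))/6 = -½ + (50*(-1/43))/6 = -½ + (⅙)*(-50/43) = -½ - 25/129 = -179/258)
F(O, b) = -39 + O (F(O, b) = (-70 + O) + 31 = -39 + O)
(-21613 + 10117)/(U(153) - 4156) + F(-92, 133) = (-21613 + 10117)/(-179/258 - 4156) + (-39 - 92) = -11496/(-1072427/258) - 131 = -11496*(-258/1072427) - 131 = 2965968/1072427 - 131 = -137521969/1072427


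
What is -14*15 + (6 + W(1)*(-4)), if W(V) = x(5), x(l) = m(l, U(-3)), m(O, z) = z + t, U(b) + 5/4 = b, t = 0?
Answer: -187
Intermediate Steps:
U(b) = -5/4 + b
m(O, z) = z (m(O, z) = z + 0 = z)
x(l) = -17/4 (x(l) = -5/4 - 3 = -17/4)
W(V) = -17/4
-14*15 + (6 + W(1)*(-4)) = -14*15 + (6 - 17/4*(-4)) = -210 + (6 + 17) = -210 + 23 = -187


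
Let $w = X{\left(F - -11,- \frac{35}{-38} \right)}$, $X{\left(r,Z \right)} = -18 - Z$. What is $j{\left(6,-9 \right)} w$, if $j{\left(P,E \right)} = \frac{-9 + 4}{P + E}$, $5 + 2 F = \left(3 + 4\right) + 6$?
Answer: $- \frac{3595}{114} \approx -31.535$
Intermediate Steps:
$F = 4$ ($F = - \frac{5}{2} + \frac{\left(3 + 4\right) + 6}{2} = - \frac{5}{2} + \frac{7 + 6}{2} = - \frac{5}{2} + \frac{1}{2} \cdot 13 = - \frac{5}{2} + \frac{13}{2} = 4$)
$j{\left(P,E \right)} = - \frac{5}{E + P}$
$w = - \frac{719}{38}$ ($w = -18 - - \frac{35}{-38} = -18 - \left(-35\right) \left(- \frac{1}{38}\right) = -18 - \frac{35}{38} = - \frac{719}{38} \approx -18.921$)
$j{\left(6,-9 \right)} w = - \frac{5}{-9 + 6} \left(- \frac{719}{38}\right) = - \frac{5}{-3} \left(- \frac{719}{38}\right) = \left(-5\right) \left(- \frac{1}{3}\right) \left(- \frac{719}{38}\right) = \frac{5}{3} \left(- \frac{719}{38}\right) = - \frac{3595}{114}$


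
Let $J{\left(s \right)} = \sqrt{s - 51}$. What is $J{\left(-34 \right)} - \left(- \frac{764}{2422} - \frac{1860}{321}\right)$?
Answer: $\frac{791694}{129577} + i \sqrt{85} \approx 6.1098 + 9.2195 i$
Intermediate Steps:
$J{\left(s \right)} = \sqrt{-51 + s}$
$J{\left(-34 \right)} - \left(- \frac{764}{2422} - \frac{1860}{321}\right) = \sqrt{-51 - 34} - \left(- \frac{764}{2422} - \frac{1860}{321}\right) = \sqrt{-85} - \left(\left(-764\right) \frac{1}{2422} - \frac{620}{107}\right) = i \sqrt{85} - \left(- \frac{382}{1211} - \frac{620}{107}\right) = i \sqrt{85} - - \frac{791694}{129577} = i \sqrt{85} + \frac{791694}{129577} = \frac{791694}{129577} + i \sqrt{85}$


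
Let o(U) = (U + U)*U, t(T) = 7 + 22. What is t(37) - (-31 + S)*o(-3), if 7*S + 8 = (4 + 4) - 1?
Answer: 4127/7 ≈ 589.57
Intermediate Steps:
t(T) = 29
S = -1/7 (S = -8/7 + ((4 + 4) - 1)/7 = -8/7 + (8 - 1)/7 = -8/7 + (1/7)*7 = -8/7 + 1 = -1/7 ≈ -0.14286)
o(U) = 2*U**2 (o(U) = (2*U)*U = 2*U**2)
t(37) - (-31 + S)*o(-3) = 29 - (-31 - 1/7)*2*(-3)**2 = 29 - (-218)*2*9/7 = 29 - (-218)*18/7 = 29 - 1*(-3924/7) = 29 + 3924/7 = 4127/7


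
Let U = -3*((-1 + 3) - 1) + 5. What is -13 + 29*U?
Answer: 45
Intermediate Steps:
U = 2 (U = -3*(2 - 1) + 5 = -3*1 + 5 = -3 + 5 = 2)
-13 + 29*U = -13 + 29*2 = -13 + 58 = 45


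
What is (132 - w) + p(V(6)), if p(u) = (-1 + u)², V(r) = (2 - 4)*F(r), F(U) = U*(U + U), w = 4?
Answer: 21153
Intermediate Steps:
F(U) = 2*U² (F(U) = U*(2*U) = 2*U²)
V(r) = -4*r² (V(r) = (2 - 4)*(2*r²) = -4*r²)
(132 - w) + p(V(6)) = (132 - 1*4) + (-1 - 4*6²)² = (132 - 4) + (-1 - 4*36)² = 128 + (-1 - 144)² = 128 + (-145)² = 128 + 21025 = 21153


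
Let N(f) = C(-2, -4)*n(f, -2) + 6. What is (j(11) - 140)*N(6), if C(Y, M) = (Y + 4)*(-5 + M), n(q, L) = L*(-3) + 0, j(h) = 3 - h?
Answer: 15096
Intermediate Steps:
n(q, L) = -3*L (n(q, L) = -3*L + 0 = -3*L)
C(Y, M) = (-5 + M)*(4 + Y) (C(Y, M) = (4 + Y)*(-5 + M) = (-5 + M)*(4 + Y))
N(f) = -102 (N(f) = (-20 - 5*(-2) + 4*(-4) - 4*(-2))*(-3*(-2)) + 6 = (-20 + 10 - 16 + 8)*6 + 6 = -18*6 + 6 = -108 + 6 = -102)
(j(11) - 140)*N(6) = ((3 - 1*11) - 140)*(-102) = ((3 - 11) - 140)*(-102) = (-8 - 140)*(-102) = -148*(-102) = 15096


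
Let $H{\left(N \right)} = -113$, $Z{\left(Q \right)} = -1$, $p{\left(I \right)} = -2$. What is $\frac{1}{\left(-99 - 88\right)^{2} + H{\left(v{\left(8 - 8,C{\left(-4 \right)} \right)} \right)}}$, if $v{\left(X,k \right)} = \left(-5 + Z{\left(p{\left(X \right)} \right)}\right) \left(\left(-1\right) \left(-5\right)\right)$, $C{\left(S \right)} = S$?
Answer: $\frac{1}{34856} \approx 2.8689 \cdot 10^{-5}$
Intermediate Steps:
$v{\left(X,k \right)} = -30$ ($v{\left(X,k \right)} = \left(-5 - 1\right) \left(\left(-1\right) \left(-5\right)\right) = \left(-6\right) 5 = -30$)
$\frac{1}{\left(-99 - 88\right)^{2} + H{\left(v{\left(8 - 8,C{\left(-4 \right)} \right)} \right)}} = \frac{1}{\left(-99 - 88\right)^{2} - 113} = \frac{1}{\left(-187\right)^{2} - 113} = \frac{1}{34969 - 113} = \frac{1}{34856}$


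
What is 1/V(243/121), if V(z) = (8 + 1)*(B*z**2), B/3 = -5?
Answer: -14641/7971615 ≈ -0.0018366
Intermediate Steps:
B = -15 (B = 3*(-5) = -15)
V(z) = -135*z**2 (V(z) = (8 + 1)*(-15*z**2) = 9*(-15*z**2) = -135*z**2)
1/V(243/121) = 1/(-135*(243/121)**2) = 1/(-135*59049/14641) = 1/(-7971615/14641) = -14641/7971615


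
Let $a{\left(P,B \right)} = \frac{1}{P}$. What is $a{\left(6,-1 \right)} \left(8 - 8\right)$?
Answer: $0$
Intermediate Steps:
$a{\left(6,-1 \right)} \left(8 - 8\right) = \frac{8 - 8}{6} = \frac{1}{6} \cdot 0 = 0$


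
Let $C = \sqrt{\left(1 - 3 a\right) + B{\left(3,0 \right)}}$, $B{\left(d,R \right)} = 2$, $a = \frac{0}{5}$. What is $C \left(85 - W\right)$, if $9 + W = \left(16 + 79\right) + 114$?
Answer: $- 115 \sqrt{3} \approx -199.19$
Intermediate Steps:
$a = 0$ ($a = 0 \cdot \frac{1}{5} = 0$)
$W = 200$ ($W = -9 + \left(\left(16 + 79\right) + 114\right) = -9 + \left(95 + 114\right) = -9 + 209 = 200$)
$C = \sqrt{3}$ ($C = \sqrt{\left(1 - 0\right) + 2} = \sqrt{\left(1 + 0\right) + 2} = \sqrt{1 + 2} = \sqrt{3} \approx 1.732$)
$C \left(85 - W\right) = \sqrt{3} \left(85 - 200\right) = \sqrt{3} \left(-115\right) = - 115 \sqrt{3}$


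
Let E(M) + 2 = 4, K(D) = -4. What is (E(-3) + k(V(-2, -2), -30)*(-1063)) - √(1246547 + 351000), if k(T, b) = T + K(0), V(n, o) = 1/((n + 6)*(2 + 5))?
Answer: 118049/28 - 7*√32603 ≈ 2952.1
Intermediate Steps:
E(M) = 2 (E(M) = -2 + 4 = 2)
V(n, o) = 1/(42 + 7*n) (V(n, o) = 1/((6 + n)*7) = 1/(42 + 7*n))
k(T, b) = -4 + T (k(T, b) = T - 4 = -4 + T)
(E(-3) + k(V(-2, -2), -30)*(-1063)) - √(1246547 + 351000) = (2 + (-4 + 1/(7*(6 - 2)))*(-1063)) - √(1246547 + 351000) = (2 + (-4 + (⅐)/4)*(-1063)) - √1597547 = (2 + (-4 + (⅐)*(¼))*(-1063)) - 7*√32603 = (2 + (-4 + 1/28)*(-1063)) - 7*√32603 = (2 - 111/28*(-1063)) - 7*√32603 = (2 + 117993/28) - 7*√32603 = 118049/28 - 7*√32603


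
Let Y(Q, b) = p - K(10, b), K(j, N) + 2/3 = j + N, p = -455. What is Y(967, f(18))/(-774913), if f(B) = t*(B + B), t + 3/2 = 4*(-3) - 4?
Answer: -497/2324739 ≈ -0.00021379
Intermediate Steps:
t = -35/2 (t = -3/2 + (4*(-3) - 4) = -3/2 + (-12 - 4) = -3/2 - 16 = -35/2 ≈ -17.500)
K(j, N) = -⅔ + N + j (K(j, N) = -⅔ + (j + N) = -⅔ + (N + j) = -⅔ + N + j)
f(B) = -35*B (f(B) = -35*(B + B)/2 = -35*B)
Y(Q, b) = -1393/3 - b (Y(Q, b) = -455 - (-⅔ + b + 10) = -455 - (28/3 + b) = -455 + (-28/3 - b) = -1393/3 - b)
Y(967, f(18))/(-774913) = (-1393/3 - (-35)*18)/(-774913) = (-1393/3 - 1*(-630))*(-1/774913) = (-1393/3 + 630)*(-1/774913) = (497/3)*(-1/774913) = -497/2324739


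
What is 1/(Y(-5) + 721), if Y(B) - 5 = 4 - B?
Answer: 1/735 ≈ 0.0013605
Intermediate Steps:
Y(B) = 9 - B (Y(B) = 5 + (4 - B) = 9 - B)
1/(Y(-5) + 721) = 1/((9 - 1*(-5)) + 721) = 1/((9 + 5) + 721) = 1/(14 + 721) = 1/735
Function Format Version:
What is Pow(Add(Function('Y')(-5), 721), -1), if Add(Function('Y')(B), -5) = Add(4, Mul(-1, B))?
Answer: Rational(1, 735) ≈ 0.0013605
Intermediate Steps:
Function('Y')(B) = Add(9, Mul(-1, B)) (Function('Y')(B) = Add(5, Add(4, Mul(-1, B))) = Add(9, Mul(-1, B)))
Pow(Add(Function('Y')(-5), 721), -1) = Pow(Add(Add(9, Mul(-1, -5)), 721), -1) = Pow(Add(Add(9, 5), 721), -1) = Pow(Add(14, 721), -1) = Pow(735, -1) = Rational(1, 735)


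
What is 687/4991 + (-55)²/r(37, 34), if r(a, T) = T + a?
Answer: 15146552/354361 ≈ 42.743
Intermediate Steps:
687/4991 + (-55)²/r(37, 34) = 687/4991 + (-55)²/(34 + 37) = 687*(1/4991) + 3025/71 = 687/4991 + 3025*(1/71) = 687/4991 + 3025/71 = 15146552/354361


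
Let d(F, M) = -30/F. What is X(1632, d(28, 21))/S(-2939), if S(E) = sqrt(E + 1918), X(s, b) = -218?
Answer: 218*I*sqrt(1021)/1021 ≈ 6.8225*I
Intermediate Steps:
S(E) = sqrt(1918 + E)
X(1632, d(28, 21))/S(-2939) = -218/sqrt(1918 - 2939) = -218*(-I*sqrt(1021)/1021) = -(-218)*I*sqrt(1021)/1021 = 218*I*sqrt(1021)/1021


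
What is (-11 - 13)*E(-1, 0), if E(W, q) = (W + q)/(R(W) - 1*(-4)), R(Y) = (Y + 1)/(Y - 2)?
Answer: 6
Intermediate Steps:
R(Y) = (1 + Y)/(-2 + Y)
E(W, q) = (W + q)/(4 + (1 + W)/(-2 + W)) (E(W, q) = (W + q)/((1 + W)/(-2 + W) - 1*(-4)) = (W + q)/((1 + W)/(-2 + W) + 4) = (W + q)/(4 + (1 + W)/(-2 + W)))
(-11 - 13)*E(-1, 0) = (-11 - 13)*((-2 - 1)*(-1 + 0)/(-7 + 5*(-1))) = -24*(-3)*(-1)/(-7 - 5) = -24*(-3)*(-1)/(-12) = -(-2)*(-3)*(-1) = -24*(-¼) = 6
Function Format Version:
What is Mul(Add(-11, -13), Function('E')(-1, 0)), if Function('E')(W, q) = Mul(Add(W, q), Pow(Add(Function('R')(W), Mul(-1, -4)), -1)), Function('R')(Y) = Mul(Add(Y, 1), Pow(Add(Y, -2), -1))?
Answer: 6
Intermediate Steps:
Function('R')(Y) = Mul(Pow(Add(-2, Y), -1), Add(1, Y)) (Function('R')(Y) = Mul(Add(1, Y), Pow(Add(-2, Y), -1)) = Mul(Pow(Add(-2, Y), -1), Add(1, Y)))
Function('E')(W, q) = Mul(Pow(Add(4, Mul(Pow(Add(-2, W), -1), Add(1, W))), -1), Add(W, q)) (Function('E')(W, q) = Mul(Add(W, q), Pow(Add(Mul(Pow(Add(-2, W), -1), Add(1, W)), Mul(-1, -4)), -1)) = Mul(Add(W, q), Pow(Add(Mul(Pow(Add(-2, W), -1), Add(1, W)), 4), -1)) = Mul(Add(W, q), Pow(Add(4, Mul(Pow(Add(-2, W), -1), Add(1, W))), -1)) = Mul(Pow(Add(4, Mul(Pow(Add(-2, W), -1), Add(1, W))), -1), Add(W, q)))
Mul(Add(-11, -13), Function('E')(-1, 0)) = Mul(Add(-11, -13), Mul(Pow(Add(-7, Mul(5, -1)), -1), Add(-2, -1), Add(-1, 0))) = Mul(-24, Mul(Pow(Add(-7, -5), -1), -3, -1)) = Mul(-24, Mul(Pow(-12, -1), -3, -1)) = Mul(-24, Mul(Rational(-1, 12), -3, -1)) = Mul(-24, Rational(-1, 4)) = 6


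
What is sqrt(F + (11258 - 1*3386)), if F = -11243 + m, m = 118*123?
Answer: sqrt(11143) ≈ 105.56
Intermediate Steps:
m = 14514
F = 3271 (F = -11243 + 14514 = 3271)
sqrt(F + (11258 - 1*3386)) = sqrt(3271 + (11258 - 1*3386)) = sqrt(3271 + (11258 - 3386)) = sqrt(3271 + 7872) = sqrt(11143)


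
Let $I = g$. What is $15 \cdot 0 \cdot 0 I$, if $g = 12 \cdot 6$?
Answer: $0$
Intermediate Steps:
$g = 72$
$I = 72$
$15 \cdot 0 \cdot 0 I = 15 \cdot 0 \cdot 0 \cdot 72 = 15 \cdot 0 \cdot 72 = 0 \cdot 72 = 0$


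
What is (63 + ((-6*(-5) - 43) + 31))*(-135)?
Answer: -10935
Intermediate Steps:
(63 + ((-6*(-5) - 43) + 31))*(-135) = (63 + ((30 - 43) + 31))*(-135) = (63 + (-13 + 31))*(-135) = (63 + 18)*(-135) = 81*(-135) = -10935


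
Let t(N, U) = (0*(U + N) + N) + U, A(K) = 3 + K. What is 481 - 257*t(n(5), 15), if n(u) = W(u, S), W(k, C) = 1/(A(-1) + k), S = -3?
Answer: -23875/7 ≈ -3410.7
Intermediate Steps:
W(k, C) = 1/(2 + k) (W(k, C) = 1/((3 - 1) + k) = 1/(2 + k))
n(u) = 1/(2 + u)
t(N, U) = N + U (t(N, U) = (0*(N + U) + N) + U = (0 + N) + U = N + U)
481 - 257*t(n(5), 15) = 481 - 257*(1/(2 + 5) + 15) = 481 - 257*(1/7 + 15) = 481 - 257*(⅐ + 15) = 481 - 257*106/7 = 481 - 27242/7 = -23875/7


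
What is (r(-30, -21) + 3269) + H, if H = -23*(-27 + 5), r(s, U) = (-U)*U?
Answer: 3334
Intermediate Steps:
r(s, U) = -U²
H = 506 (H = -23*(-22) = 506)
(r(-30, -21) + 3269) + H = (-1*(-21)² + 3269) + 506 = (-1*441 + 3269) + 506 = (-441 + 3269) + 506 = 2828 + 506 = 3334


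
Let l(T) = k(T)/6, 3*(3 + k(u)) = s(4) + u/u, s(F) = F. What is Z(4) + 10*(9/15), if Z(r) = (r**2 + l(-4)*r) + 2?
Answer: 208/9 ≈ 23.111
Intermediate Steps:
k(u) = -4/3 (k(u) = -3 + (4 + u/u)/3 = -3 + (4 + 1)/3 = -3 + (1/3)*5 = -3 + 5/3 = -4/3)
l(T) = -2/9 (l(T) = -4/3/6 = -4/3*1/6 = -2/9)
Z(r) = 2 + r**2 - 2*r/9 (Z(r) = (r**2 - 2*r/9) + 2 = 2 + r**2 - 2*r/9)
Z(4) + 10*(9/15) = (2 + 4**2 - 2/9*4) + 10*(9/15) = (2 + 16 - 8/9) + 10*(9*(1/15)) = 154/9 + 10*(3/5) = 154/9 + 6 = 208/9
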